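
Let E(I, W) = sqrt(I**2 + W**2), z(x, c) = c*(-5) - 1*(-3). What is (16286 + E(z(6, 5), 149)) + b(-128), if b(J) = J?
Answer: 16158 + sqrt(22685) ≈ 16309.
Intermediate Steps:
z(x, c) = 3 - 5*c (z(x, c) = -5*c + 3 = 3 - 5*c)
(16286 + E(z(6, 5), 149)) + b(-128) = (16286 + sqrt((3 - 5*5)**2 + 149**2)) - 128 = (16286 + sqrt((3 - 25)**2 + 22201)) - 128 = (16286 + sqrt((-22)**2 + 22201)) - 128 = (16286 + sqrt(484 + 22201)) - 128 = (16286 + sqrt(22685)) - 128 = 16158 + sqrt(22685)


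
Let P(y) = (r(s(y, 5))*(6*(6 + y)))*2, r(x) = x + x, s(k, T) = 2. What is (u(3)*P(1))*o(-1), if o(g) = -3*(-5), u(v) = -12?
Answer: -60480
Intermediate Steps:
r(x) = 2*x
o(g) = 15
P(y) = 288 + 48*y (P(y) = ((2*2)*(6*(6 + y)))*2 = (4*(36 + 6*y))*2 = (144 + 24*y)*2 = 288 + 48*y)
(u(3)*P(1))*o(-1) = -12*(288 + 48*1)*15 = -12*(288 + 48)*15 = -12*336*15 = -4032*15 = -60480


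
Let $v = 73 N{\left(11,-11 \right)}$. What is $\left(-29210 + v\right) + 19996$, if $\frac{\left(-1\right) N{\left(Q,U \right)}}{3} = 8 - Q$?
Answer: $-8557$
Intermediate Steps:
$N{\left(Q,U \right)} = -24 + 3 Q$ ($N{\left(Q,U \right)} = - 3 \left(8 - Q\right) = -24 + 3 Q$)
$v = 657$ ($v = 73 \left(-24 + 3 \cdot 11\right) = 73 \left(-24 + 33\right) = 73 \cdot 9 = 657$)
$\left(-29210 + v\right) + 19996 = \left(-29210 + 657\right) + 19996 = -28553 + 19996 = -8557$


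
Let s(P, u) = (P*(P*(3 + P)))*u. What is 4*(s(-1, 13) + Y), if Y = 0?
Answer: 104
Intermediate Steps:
s(P, u) = u*P²*(3 + P) (s(P, u) = (P²*(3 + P))*u = u*P²*(3 + P))
4*(s(-1, 13) + Y) = 4*(13*(-1)²*(3 - 1) + 0) = 4*(13*1*2 + 0) = 4*(26 + 0) = 4*26 = 104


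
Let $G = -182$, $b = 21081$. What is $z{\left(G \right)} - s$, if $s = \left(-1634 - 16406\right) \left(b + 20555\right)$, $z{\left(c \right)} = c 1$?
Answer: $751113258$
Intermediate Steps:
$z{\left(c \right)} = c$
$s = -751113440$ ($s = \left(-1634 - 16406\right) \left(21081 + 20555\right) = \left(-18040\right) 41636 = -751113440$)
$z{\left(G \right)} - s = -182 - -751113440 = -182 + 751113440 = 751113258$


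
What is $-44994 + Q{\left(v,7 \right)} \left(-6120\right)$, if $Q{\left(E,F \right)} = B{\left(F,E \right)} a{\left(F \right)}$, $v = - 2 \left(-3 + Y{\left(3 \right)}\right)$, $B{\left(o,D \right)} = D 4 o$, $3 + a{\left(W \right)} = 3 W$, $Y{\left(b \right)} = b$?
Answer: $-44994$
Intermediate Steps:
$a{\left(W \right)} = -3 + 3 W$
$B{\left(o,D \right)} = 4 D o$
$v = 0$ ($v = - 2 \left(-3 + 3\right) = \left(-2\right) 0 = 0$)
$Q{\left(E,F \right)} = 4 E F \left(-3 + 3 F\right)$
$-44994 + Q{\left(v,7 \right)} \left(-6120\right) = -44994 + 12 \cdot 0 \cdot 7 \left(-1 + 7\right) \left(-6120\right) = -44994 + 12 \cdot 0 \cdot 7 \cdot 6 \left(-6120\right) = -44994 + 0 \left(-6120\right) = -44994 + 0 = -44994$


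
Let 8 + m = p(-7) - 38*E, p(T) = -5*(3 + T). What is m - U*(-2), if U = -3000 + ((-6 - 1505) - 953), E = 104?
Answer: -14868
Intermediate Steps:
p(T) = -15 - 5*T
U = -5464 (U = -3000 + (-1511 - 953) = -3000 - 2464 = -5464)
m = -3940 (m = -8 + ((-15 - 5*(-7)) - 38*104) = -8 + ((-15 + 35) - 3952) = -8 + (20 - 3952) = -8 - 3932 = -3940)
m - U*(-2) = -3940 - (-5464)*(-2) = -3940 - 1*10928 = -3940 - 10928 = -14868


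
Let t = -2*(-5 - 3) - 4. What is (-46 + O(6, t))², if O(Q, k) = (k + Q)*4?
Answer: 676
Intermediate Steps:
t = 12 (t = -2*(-8) - 4 = 16 - 4 = 12)
O(Q, k) = 4*Q + 4*k (O(Q, k) = (Q + k)*4 = 4*Q + 4*k)
(-46 + O(6, t))² = (-46 + (4*6 + 4*12))² = (-46 + (24 + 48))² = (-46 + 72)² = 26² = 676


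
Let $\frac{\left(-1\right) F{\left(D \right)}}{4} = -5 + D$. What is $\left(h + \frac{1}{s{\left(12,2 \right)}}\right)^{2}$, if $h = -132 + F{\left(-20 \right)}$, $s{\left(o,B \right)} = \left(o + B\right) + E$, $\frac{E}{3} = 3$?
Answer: $\frac{540225}{529} \approx 1021.2$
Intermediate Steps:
$E = 9$ ($E = 3 \cdot 3 = 9$)
$F{\left(D \right)} = 20 - 4 D$ ($F{\left(D \right)} = - 4 \left(-5 + D\right) = 20 - 4 D$)
$s{\left(o,B \right)} = 9 + B + o$ ($s{\left(o,B \right)} = \left(o + B\right) + 9 = \left(B + o\right) + 9 = 9 + B + o$)
$h = -32$ ($h = -132 + \left(20 - -80\right) = -132 + \left(20 + 80\right) = -132 + 100 = -32$)
$\left(h + \frac{1}{s{\left(12,2 \right)}}\right)^{2} = \left(-32 + \frac{1}{9 + 2 + 12}\right)^{2} = \left(-32 + \frac{1}{23}\right)^{2} = \left(- \frac{735}{23}\right)^{2} = \frac{540225}{529}$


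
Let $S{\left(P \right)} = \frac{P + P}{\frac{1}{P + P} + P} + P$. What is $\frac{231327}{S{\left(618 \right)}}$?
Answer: $\frac{58899632541}{157862126} \approx 373.11$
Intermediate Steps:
$S{\left(P \right)} = P + \frac{2 P}{P + \frac{1}{2 P}}$ ($S{\left(P \right)} = \frac{2 P}{\frac{1}{2 P} + P} + P = \frac{2 P}{P + \frac{1}{2 P}} + P = P + \frac{2 P}{P + \frac{1}{2 P}}$)
$\frac{231327}{S{\left(618 \right)}} = \frac{231327}{618 \frac{1}{1 + 2 \cdot 618^{2}} \left(1 + 2 \cdot 618^{2} + 4 \cdot 618\right)} = \frac{231327}{618 \frac{1}{1 + 2 \cdot 381924} \left(1 + 2 \cdot 381924 + 2472\right)} = \frac{231327}{618 \frac{1}{1 + 763848} \left(1 + 763848 + 2472\right)} = \frac{231327}{618 \cdot \frac{1}{763849} \cdot 766321} = \frac{231327}{\frac{473586378}{763849}} = 231327 \cdot \frac{763849}{473586378} = \frac{58899632541}{157862126}$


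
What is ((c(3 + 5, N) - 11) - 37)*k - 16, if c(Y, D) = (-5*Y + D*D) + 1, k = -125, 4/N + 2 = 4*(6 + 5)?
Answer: 4788319/441 ≈ 10858.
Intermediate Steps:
N = 2/21 (N = 4/(-2 + 4*(6 + 5)) = 4/(-2 + 4*11) = 4/(-2 + 44) = 4/42 = 4*(1/42) = 2/21 ≈ 0.095238)
c(Y, D) = 1 + D² - 5*Y (c(Y, D) = (-5*Y + D²) + 1 = (D² - 5*Y) + 1 = 1 + D² - 5*Y)
((c(3 + 5, N) - 11) - 37)*k - 16 = (((1 + (2/21)² - 5*(3 + 5)) - 11) - 37)*(-125) - 16 = (((1 + 4/441 - 5*8) - 11) - 37)*(-125) - 16 = (((1 + 4/441 - 40) - 11) - 37)*(-125) - 16 = ((-17195/441 - 11) - 37)*(-125) - 16 = (-22046/441 - 37)*(-125) - 16 = -38363/441*(-125) - 16 = 4795375/441 - 16 = 4788319/441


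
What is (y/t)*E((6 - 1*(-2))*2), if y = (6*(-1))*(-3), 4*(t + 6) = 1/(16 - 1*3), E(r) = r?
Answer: -14976/311 ≈ -48.154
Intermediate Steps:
t = -311/52 (t = -6 + 1/(4*(16 - 1*3)) = -6 + 1/(4*(16 - 3)) = -6 + (¼)/13 = -6 + (¼)*(1/13) = -6 + 1/52 = -311/52 ≈ -5.9808)
y = 18 (y = -6*(-3) = 18)
(y/t)*E((6 - 1*(-2))*2) = (18/(-311/52))*((6 - 1*(-2))*2) = (18*(-52/311))*((6 + 2)*2) = -7488*2/311 = -936/311*16 = -14976/311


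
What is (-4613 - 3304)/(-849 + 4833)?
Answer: -2639/1328 ≈ -1.9872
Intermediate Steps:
(-4613 - 3304)/(-849 + 4833) = -7917/3984 = -7917*1/3984 = -2639/1328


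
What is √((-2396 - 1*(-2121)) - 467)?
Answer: I*√742 ≈ 27.24*I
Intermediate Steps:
√((-2396 - 1*(-2121)) - 467) = √((-2396 + 2121) - 467) = √(-275 - 467) = √(-742) = I*√742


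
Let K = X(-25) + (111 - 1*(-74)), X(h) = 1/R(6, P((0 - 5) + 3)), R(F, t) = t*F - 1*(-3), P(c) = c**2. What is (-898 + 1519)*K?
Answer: 114908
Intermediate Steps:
R(F, t) = 3 + F*t (R(F, t) = F*t + 3 = 3 + F*t)
X(h) = 1/27 (X(h) = 1/(3 + 6*((0 - 5) + 3)**2) = 1/(3 + 6*(-5 + 3)**2) = 1/(3 + 6*(-2)**2) = 1/(3 + 6*4) = 1/(3 + 24) = 1/27)
K = 4996/27 (K = 1/27 + (111 - 1*(-74)) = 1/27 + (111 + 74) = 1/27 + 185 = 4996/27 ≈ 185.04)
(-898 + 1519)*K = (-898 + 1519)*(4996/27) = 621*(4996/27) = 114908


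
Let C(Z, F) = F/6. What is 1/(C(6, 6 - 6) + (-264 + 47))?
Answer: -1/217 ≈ -0.0046083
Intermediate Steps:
C(Z, F) = F/6 (C(Z, F) = F*(⅙) = F/6)
1/(C(6, 6 - 6) + (-264 + 47)) = 1/((6 - 6)/6 + (-264 + 47)) = 1/((⅙)*0 - 217) = 1/(0 - 217) = 1/(-217) = -1/217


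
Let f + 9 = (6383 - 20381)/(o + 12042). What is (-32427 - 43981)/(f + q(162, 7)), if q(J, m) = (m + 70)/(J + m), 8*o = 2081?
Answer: 317713499246/40259861 ≈ 7891.6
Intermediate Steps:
o = 2081/8 (o = (1/8)*2081 = 2081/8 ≈ 260.13)
f = -997737/98417 (f = -9 + (6383 - 20381)/(2081/8 + 12042) = -9 - 13998/98417/8 = -9 - 13998*8/98417 = -9 - 111984/98417 = -997737/98417 ≈ -10.138)
q(J, m) = (70 + m)/(J + m)
(-32427 - 43981)/(f + q(162, 7)) = (-32427 - 43981)/(-997737/98417 + (70 + 7)/(162 + 7)) = -76408/(-997737/98417 + 77/169) = -76408/(-161039444/16632473) = -76408*(-16632473/161039444) = 317713499246/40259861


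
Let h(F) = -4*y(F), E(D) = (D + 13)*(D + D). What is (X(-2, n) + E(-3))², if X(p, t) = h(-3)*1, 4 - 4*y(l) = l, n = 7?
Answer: 4489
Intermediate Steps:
E(D) = 2*D*(13 + D) (E(D) = (13 + D)*(2*D) = 2*D*(13 + D))
y(l) = 1 - l/4
h(F) = -4 + F (h(F) = -4*(1 - F/4) = -4 + F)
X(p, t) = -7 (X(p, t) = (-4 - 3)*1 = -7*1 = -7)
(X(-2, n) + E(-3))² = (-7 + 2*(-3)*(13 - 3))² = (-7 + 2*(-3)*10)² = (-7 - 60)² = (-67)² = 4489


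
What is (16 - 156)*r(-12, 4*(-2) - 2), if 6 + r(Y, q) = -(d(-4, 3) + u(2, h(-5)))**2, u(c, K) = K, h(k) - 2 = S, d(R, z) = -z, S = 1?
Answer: 840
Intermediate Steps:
h(k) = 3 (h(k) = 2 + 1 = 3)
r(Y, q) = -6 (r(Y, q) = -6 - (-1*3 + 3)**2 = -6 - (-3 + 3)**2 = -6 - 1*0**2 = -6 - 1*0 = -6 + 0 = -6)
(16 - 156)*r(-12, 4*(-2) - 2) = (16 - 156)*(-6) = -140*(-6) = 840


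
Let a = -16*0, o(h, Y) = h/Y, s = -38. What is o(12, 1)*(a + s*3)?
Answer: -1368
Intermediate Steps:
a = 0
o(12, 1)*(a + s*3) = (12/1)*(0 - 38*3) = (12*1)*(0 - 114) = 12*(-114) = -1368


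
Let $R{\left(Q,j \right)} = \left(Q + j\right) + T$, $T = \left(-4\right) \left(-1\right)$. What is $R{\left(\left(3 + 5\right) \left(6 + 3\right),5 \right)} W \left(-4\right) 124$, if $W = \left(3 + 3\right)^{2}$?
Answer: $-1446336$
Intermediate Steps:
$W = 36$ ($W = 6^{2} = 36$)
$T = 4$
$R{\left(Q,j \right)} = 4 + Q + j$ ($R{\left(Q,j \right)} = \left(Q + j\right) + 4 = 4 + Q + j$)
$R{\left(\left(3 + 5\right) \left(6 + 3\right),5 \right)} W \left(-4\right) 124 = \left(4 + \left(3 + 5\right) \left(6 + 3\right) + 5\right) 36 \left(-4\right) 124 = \left(4 + 8 \cdot 9 + 5\right) 36 \left(-4\right) 124 = \left(4 + 72 + 5\right) 36 \left(-4\right) 124 = 81 \cdot 36 \left(-4\right) 124 = 2916 \left(-4\right) 124 = \left(-11664\right) 124 = -1446336$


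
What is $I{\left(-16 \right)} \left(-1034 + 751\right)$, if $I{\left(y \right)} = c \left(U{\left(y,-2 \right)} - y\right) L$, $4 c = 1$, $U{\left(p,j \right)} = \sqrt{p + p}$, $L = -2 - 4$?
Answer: $6792 + 1698 i \sqrt{2} \approx 6792.0 + 2401.3 i$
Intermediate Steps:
$L = -6$
$U{\left(p,j \right)} = \sqrt{2} \sqrt{p}$ ($U{\left(p,j \right)} = \sqrt{2 p} = \sqrt{2} \sqrt{p}$)
$c = \frac{1}{4}$ ($c = \frac{1}{4} \cdot 1 = \frac{1}{4} \approx 0.25$)
$I{\left(y \right)} = \frac{3 y}{2} - \frac{3 \sqrt{2} \sqrt{y}}{2}$ ($I{\left(y \right)} = \frac{\sqrt{2} \sqrt{y} - y}{4} \left(-6\right) = \frac{- y + \sqrt{2} \sqrt{y}}{4} \left(-6\right) = \left(- \frac{y}{4} + \frac{\sqrt{2} \sqrt{y}}{4}\right) \left(-6\right) = \frac{3 y}{2} - \frac{3 \sqrt{2} \sqrt{y}}{2}$)
$I{\left(-16 \right)} \left(-1034 + 751\right) = \left(\frac{3}{2} \left(-16\right) - \frac{3 \sqrt{2} \sqrt{-16}}{2}\right) \left(-1034 + 751\right) = \left(-24 - \frac{3 \sqrt{2} \cdot 4 i}{2}\right) \left(-283\right) = \left(-24 - 6 i \sqrt{2}\right) \left(-283\right) = 6792 + 1698 i \sqrt{2}$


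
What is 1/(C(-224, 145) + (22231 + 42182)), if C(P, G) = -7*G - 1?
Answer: 1/63397 ≈ 1.5774e-5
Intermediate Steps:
C(P, G) = -1 - 7*G
1/(C(-224, 145) + (22231 + 42182)) = 1/((-1 - 7*145) + (22231 + 42182)) = 1/((-1 - 1015) + 64413) = 1/(-1016 + 64413) = 1/63397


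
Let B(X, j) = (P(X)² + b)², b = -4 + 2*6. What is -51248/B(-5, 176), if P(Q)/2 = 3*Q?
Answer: -3203/51529 ≈ -0.062159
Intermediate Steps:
P(Q) = 6*Q (P(Q) = 2*(3*Q) = 6*Q)
b = 8 (b = -4 + 12 = 8)
B(X, j) = (8 + 36*X²)² (B(X, j) = ((6*X)² + 8)² = (36*X² + 8)² = (8 + 36*X²)²)
-51248/B(-5, 176) = -51248*1/(16*(2 + 9*(-5)²)²) = -51248*1/(16*(2 + 9*25)²) = -51248*1/(16*(2 + 225)²) = -51248/(16*227²) = -51248/(16*51529) = -51248/824464 = -51248*1/824464 = -3203/51529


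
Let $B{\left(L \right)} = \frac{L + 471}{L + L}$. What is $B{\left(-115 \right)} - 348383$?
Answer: $- \frac{40064223}{115} \approx -3.4838 \cdot 10^{5}$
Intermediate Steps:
$B{\left(L \right)} = \frac{471 + L}{2 L}$
$B{\left(-115 \right)} - 348383 = \frac{471 - 115}{2 \left(-115\right)} - 348383 = \frac{1}{2} \left(- \frac{1}{115}\right) 356 - 348383 = - \frac{178}{115} - 348383 = - \frac{40064223}{115}$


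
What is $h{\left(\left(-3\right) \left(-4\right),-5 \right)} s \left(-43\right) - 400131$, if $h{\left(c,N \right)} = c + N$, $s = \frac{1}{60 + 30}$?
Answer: $- \frac{36012091}{90} \approx -4.0013 \cdot 10^{5}$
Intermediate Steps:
$s = \frac{1}{90} \approx 0.011111$
$h{\left(c,N \right)} = N + c$
$h{\left(\left(-3\right) \left(-4\right),-5 \right)} s \left(-43\right) - 400131 = \left(-5 - -12\right) \frac{1}{90} \left(-43\right) - 400131 = \left(-5 + 12\right) \frac{1}{90} \left(-43\right) - 400131 = 7 \cdot \frac{1}{90} \left(-43\right) - 400131 = \frac{7}{90} \left(-43\right) - 400131 = - \frac{301}{90} - 400131 = - \frac{36012091}{90}$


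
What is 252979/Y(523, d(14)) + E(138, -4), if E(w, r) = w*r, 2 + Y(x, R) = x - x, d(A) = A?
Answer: -254083/2 ≈ -1.2704e+5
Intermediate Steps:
Y(x, R) = -2 (Y(x, R) = -2 + (x - x) = -2 + 0 = -2)
E(w, r) = r*w
252979/Y(523, d(14)) + E(138, -4) = 252979/(-2) - 4*138 = 252979*(-1/2) - 552 = -252979/2 - 552 = -254083/2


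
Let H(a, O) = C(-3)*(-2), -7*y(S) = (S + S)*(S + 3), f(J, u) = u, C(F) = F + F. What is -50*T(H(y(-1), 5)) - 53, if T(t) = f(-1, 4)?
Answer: -253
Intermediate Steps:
C(F) = 2*F
y(S) = -2*S*(3 + S)/7 (y(S) = -(S + S)*(S + 3)/7 = -2*S*(3 + S)/7)
H(a, O) = 12 (H(a, O) = (2*(-3))*(-2) = -6*(-2) = 12)
T(t) = 4
-50*T(H(y(-1), 5)) - 53 = -50*4 - 53 = -200 - 53 = -253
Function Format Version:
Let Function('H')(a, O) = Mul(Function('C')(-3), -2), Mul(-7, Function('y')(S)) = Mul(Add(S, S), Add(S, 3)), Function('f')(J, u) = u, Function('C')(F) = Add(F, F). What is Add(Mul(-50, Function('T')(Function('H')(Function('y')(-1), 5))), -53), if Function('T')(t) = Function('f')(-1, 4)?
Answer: -253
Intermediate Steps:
Function('C')(F) = Mul(2, F)
Function('y')(S) = Mul(Rational(-2, 7), S, Add(3, S)) (Function('y')(S) = Mul(Rational(-1, 7), Mul(Add(S, S), Add(S, 3))) = Mul(Rational(-1, 7), Mul(Mul(2, S), Add(3, S))) = Mul(Rational(-1, 7), Mul(2, S, Add(3, S))) = Mul(Rational(-2, 7), S, Add(3, S)))
Function('H')(a, O) = 12 (Function('H')(a, O) = Mul(Mul(2, -3), -2) = Mul(-6, -2) = 12)
Function('T')(t) = 4
Add(Mul(-50, Function('T')(Function('H')(Function('y')(-1), 5))), -53) = Add(Mul(-50, 4), -53) = Add(-200, -53) = -253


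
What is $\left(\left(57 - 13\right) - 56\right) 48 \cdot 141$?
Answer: $-81216$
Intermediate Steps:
$\left(\left(57 - 13\right) - 56\right) 48 \cdot 141 = \left(44 - 56\right) 48 \cdot 141 = \left(-12\right) 48 \cdot 141 = \left(-576\right) 141 = -81216$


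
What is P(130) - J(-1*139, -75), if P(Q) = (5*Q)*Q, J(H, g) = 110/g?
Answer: 1267522/15 ≈ 84502.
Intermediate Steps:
P(Q) = 5*Q²
P(130) - J(-1*139, -75) = 5*130² - 110/(-75) = 5*16900 - 110*(-1)/75 = 84500 - 1*(-22/15) = 84500 + 22/15 = 1267522/15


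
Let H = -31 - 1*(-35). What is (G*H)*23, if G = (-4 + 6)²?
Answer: 368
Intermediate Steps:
H = 4 (H = -31 + 35 = 4)
G = 4 (G = 2² = 4)
(G*H)*23 = (4*4)*23 = 16*23 = 368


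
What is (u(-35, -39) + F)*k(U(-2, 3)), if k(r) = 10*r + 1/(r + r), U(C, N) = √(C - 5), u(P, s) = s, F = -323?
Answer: -25159*I*√7/7 ≈ -9509.2*I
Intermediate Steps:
U(C, N) = √(-5 + C)
k(r) = 1/(2*r) + 10*r (k(r) = 10*r + 1/(2*r) = 1/(2*r) + 10*r)
(u(-35, -39) + F)*k(U(-2, 3)) = (-39 - 323)*(1/(2*(√(-5 - 2))) + 10*√(-5 - 2)) = -362*(1/(2*(√(-7))) + 10*√(-7)) = -362*(1/(2*((I*√7))) + 10*(I*√7)) = -362*((-I*√7/7)/2 + 10*I*√7) = -362*(-I*√7/14 + 10*I*√7) = -25159*I*√7/7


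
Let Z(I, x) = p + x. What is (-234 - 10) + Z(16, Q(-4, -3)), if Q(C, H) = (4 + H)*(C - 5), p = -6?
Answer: -259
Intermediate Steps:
Q(C, H) = (-5 + C)*(4 + H) (Q(C, H) = (4 + H)*(-5 + C) = (-5 + C)*(4 + H))
Z(I, x) = -6 + x
(-234 - 10) + Z(16, Q(-4, -3)) = (-234 - 10) + (-6 + (-20 - 5*(-3) + 4*(-4) - 4*(-3))) = -244 + (-6 + (-20 + 15 - 16 + 12)) = -244 + (-6 - 9) = -244 - 15 = -259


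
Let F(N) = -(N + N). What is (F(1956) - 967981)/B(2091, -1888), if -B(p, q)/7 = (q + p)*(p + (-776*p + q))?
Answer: -74761/177342221 ≈ -0.00042156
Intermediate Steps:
F(N) = -2*N
B(p, q) = -7*(p + q)*(q - 775*p) (B(p, q) = -7*(q + p)*(p + (-776*p + q)) = -7*(p + q)*(p + (q - 776*p)) = -7*(p + q)*(q - 775*p))
(F(1956) - 967981)/B(2091, -1888) = (-2*1956 - 967981)/(-7*(-1888)² + 5425*2091² + 5418*2091*(-1888)) = (-3912 - 967981)/(-7*3564544 + 5425*4372281 - 21389223744) = -971893/(-24951808 + 23719624425 - 21389223744) = -971893/2305448873 = -971893*1/2305448873 = -74761/177342221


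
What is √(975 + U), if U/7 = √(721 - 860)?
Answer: √(975 + 7*I*√139) ≈ 31.253 + 1.3203*I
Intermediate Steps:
U = 7*I*√139 (U = 7*√(721 - 860) = 7*√(-139) = 7*(I*√139) = 7*I*√139 ≈ 82.529*I)
√(975 + U) = √(975 + 7*I*√139)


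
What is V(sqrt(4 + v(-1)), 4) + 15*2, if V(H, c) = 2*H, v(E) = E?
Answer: 30 + 2*sqrt(3) ≈ 33.464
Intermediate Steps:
V(sqrt(4 + v(-1)), 4) + 15*2 = 2*sqrt(4 - 1) + 15*2 = 2*sqrt(3) + 30 = 30 + 2*sqrt(3)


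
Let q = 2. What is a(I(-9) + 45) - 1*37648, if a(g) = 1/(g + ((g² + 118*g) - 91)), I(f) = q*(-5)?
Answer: -199496751/5299 ≈ -37648.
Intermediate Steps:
I(f) = -10 (I(f) = 2*(-5) = -10)
a(g) = 1/(-91 + g² + 119*g) (a(g) = 1/(g + (-91 + g² + 118*g)) = 1/(-91 + g² + 119*g))
a(I(-9) + 45) - 1*37648 = 1/(-91 + (-10 + 45)² + 119*(-10 + 45)) - 1*37648 = 1/(-91 + 35² + 119*35) - 37648 = 1/(-91 + 1225 + 4165) - 37648 = 1/5299 - 37648 = -199496751/5299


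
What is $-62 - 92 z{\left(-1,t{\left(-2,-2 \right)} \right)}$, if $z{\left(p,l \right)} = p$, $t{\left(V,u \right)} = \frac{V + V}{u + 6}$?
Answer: $30$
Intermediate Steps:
$t{\left(V,u \right)} = \frac{2 V}{6 + u}$
$-62 - 92 z{\left(-1,t{\left(-2,-2 \right)} \right)} = -62 - -92 = -62 + 92 = 30$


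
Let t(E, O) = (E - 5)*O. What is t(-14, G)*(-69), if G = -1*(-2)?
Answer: 2622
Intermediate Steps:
G = 2
t(E, O) = O*(-5 + E) (t(E, O) = (-5 + E)*O = O*(-5 + E))
t(-14, G)*(-69) = (2*(-5 - 14))*(-69) = (2*(-19))*(-69) = -38*(-69) = 2622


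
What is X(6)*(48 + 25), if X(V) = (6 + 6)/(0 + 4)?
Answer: 219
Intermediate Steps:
X(V) = 3 (X(V) = 12/4 = 12*(1/4) = 3)
X(6)*(48 + 25) = 3*(48 + 25) = 3*73 = 219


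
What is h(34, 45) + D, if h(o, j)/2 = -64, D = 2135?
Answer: 2007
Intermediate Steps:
h(o, j) = -128 (h(o, j) = 2*(-64) = -128)
h(34, 45) + D = -128 + 2135 = 2007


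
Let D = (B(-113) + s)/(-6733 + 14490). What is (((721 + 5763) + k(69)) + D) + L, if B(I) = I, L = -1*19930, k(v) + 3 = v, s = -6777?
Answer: -103795550/7757 ≈ -13381.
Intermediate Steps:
k(v) = -3 + v
L = -19930
D = -6890/7757 (D = (-113 - 6777)/(-6733 + 14490) = -6890/7757 ≈ -0.88823)
(((721 + 5763) + k(69)) + D) + L = (((721 + 5763) + (-3 + 69)) - 6890/7757) - 19930 = ((6484 + 66) - 6890/7757) - 19930 = (6550 - 6890/7757) - 19930 = 50801460/7757 - 19930 = -103795550/7757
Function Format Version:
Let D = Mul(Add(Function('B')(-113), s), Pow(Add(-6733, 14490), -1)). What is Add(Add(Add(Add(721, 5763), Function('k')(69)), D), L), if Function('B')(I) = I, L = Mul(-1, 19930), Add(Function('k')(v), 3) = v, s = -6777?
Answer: Rational(-103795550, 7757) ≈ -13381.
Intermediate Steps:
Function('k')(v) = Add(-3, v)
L = -19930
D = Rational(-6890, 7757) (D = Mul(Add(-113, -6777), Pow(Add(-6733, 14490), -1)) = Mul(-6890, Pow(7757, -1)) = Mul(-6890, Rational(1, 7757)) = Rational(-6890, 7757) ≈ -0.88823)
Add(Add(Add(Add(721, 5763), Function('k')(69)), D), L) = Add(Add(Add(Add(721, 5763), Add(-3, 69)), Rational(-6890, 7757)), -19930) = Add(Add(Add(6484, 66), Rational(-6890, 7757)), -19930) = Add(Add(6550, Rational(-6890, 7757)), -19930) = Add(Rational(50801460, 7757), -19930) = Rational(-103795550, 7757)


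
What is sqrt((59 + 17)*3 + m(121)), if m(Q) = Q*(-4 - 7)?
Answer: I*sqrt(1103) ≈ 33.211*I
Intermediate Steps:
m(Q) = -11*Q (m(Q) = Q*(-11) = -11*Q)
sqrt((59 + 17)*3 + m(121)) = sqrt((59 + 17)*3 - 11*121) = sqrt(76*3 - 1331) = sqrt(228 - 1331) = sqrt(-1103) = I*sqrt(1103)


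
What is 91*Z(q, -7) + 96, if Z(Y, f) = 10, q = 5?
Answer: 1006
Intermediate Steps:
91*Z(q, -7) + 96 = 91*10 + 96 = 910 + 96 = 1006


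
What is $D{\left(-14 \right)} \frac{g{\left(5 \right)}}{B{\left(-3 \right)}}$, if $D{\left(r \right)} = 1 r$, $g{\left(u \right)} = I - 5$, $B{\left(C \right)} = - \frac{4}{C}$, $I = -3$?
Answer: $84$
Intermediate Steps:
$g{\left(u \right)} = -8$ ($g{\left(u \right)} = -3 - 5 = -8$)
$D{\left(r \right)} = r$
$D{\left(-14 \right)} \frac{g{\left(5 \right)}}{B{\left(-3 \right)}} = - 14 \left(- \frac{8}{\left(-4\right) \frac{1}{-3}}\right) = - 14 \left(- \frac{8}{\left(-4\right) \left(- \frac{1}{3}\right)}\right) = - 14 \left(- \frac{8}{\frac{4}{3}}\right) = - 14 \left(\left(-8\right) \frac{3}{4}\right) = \left(-14\right) \left(-6\right) = 84$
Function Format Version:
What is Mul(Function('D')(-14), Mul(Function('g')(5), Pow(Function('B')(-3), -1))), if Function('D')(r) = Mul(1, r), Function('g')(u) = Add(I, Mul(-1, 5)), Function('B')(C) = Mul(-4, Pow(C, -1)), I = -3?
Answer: 84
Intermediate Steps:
Function('g')(u) = -8 (Function('g')(u) = Add(-3, Mul(-1, 5)) = Add(-3, -5) = -8)
Function('D')(r) = r
Mul(Function('D')(-14), Mul(Function('g')(5), Pow(Function('B')(-3), -1))) = Mul(-14, Mul(-8, Pow(Mul(-4, Pow(-3, -1)), -1))) = Mul(-14, Mul(-8, Pow(Mul(-4, Rational(-1, 3)), -1))) = Mul(-14, Mul(-8, Pow(Rational(4, 3), -1))) = Mul(-14, Mul(-8, Rational(3, 4))) = Mul(-14, -6) = 84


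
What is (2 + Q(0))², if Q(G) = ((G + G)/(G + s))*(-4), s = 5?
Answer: 4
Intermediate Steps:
Q(G) = -8*G/(5 + G) (Q(G) = ((G + G)/(G + 5))*(-4) = ((2*G)/(5 + G))*(-4) = (2*G/(5 + G))*(-4) = -8*G/(5 + G))
(2 + Q(0))² = (2 - 8*0/(5 + 0))² = (2 - 8*0/5)² = (2 - 8*0*⅕)² = (2 + 0)² = 2² = 4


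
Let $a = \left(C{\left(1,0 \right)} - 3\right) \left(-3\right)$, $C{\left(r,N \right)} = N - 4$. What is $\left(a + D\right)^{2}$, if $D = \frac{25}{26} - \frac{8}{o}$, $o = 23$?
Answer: $\frac{167055625}{357604} \approx 467.15$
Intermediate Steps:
$D = \frac{367}{598}$ ($D = \frac{25}{26} - \frac{8}{23} = \frac{367}{598} \approx 0.61371$)
$C{\left(r,N \right)} = -4 + N$
$a = 21$ ($a = \left(\left(-4 + 0\right) - 3\right) \left(-3\right) = \left(-4 - 3\right) \left(-3\right) = \left(-7\right) \left(-3\right) = 21$)
$\left(a + D\right)^{2} = \left(21 + \frac{367}{598}\right)^{2} = \left(\frac{12925}{598}\right)^{2} = \frac{167055625}{357604}$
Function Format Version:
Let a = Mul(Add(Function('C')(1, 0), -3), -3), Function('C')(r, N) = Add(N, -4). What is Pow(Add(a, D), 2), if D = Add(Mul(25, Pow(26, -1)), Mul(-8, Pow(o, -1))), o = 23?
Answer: Rational(167055625, 357604) ≈ 467.15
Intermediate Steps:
D = Rational(367, 598) (D = Add(Mul(25, Pow(26, -1)), Mul(-8, Pow(23, -1))) = Add(Mul(25, Rational(1, 26)), Mul(-8, Rational(1, 23))) = Add(Rational(25, 26), Rational(-8, 23)) = Rational(367, 598) ≈ 0.61371)
Function('C')(r, N) = Add(-4, N)
a = 21 (a = Mul(Add(Add(-4, 0), -3), -3) = Mul(Add(-4, -3), -3) = Mul(-7, -3) = 21)
Pow(Add(a, D), 2) = Pow(Add(21, Rational(367, 598)), 2) = Pow(Rational(12925, 598), 2) = Rational(167055625, 357604)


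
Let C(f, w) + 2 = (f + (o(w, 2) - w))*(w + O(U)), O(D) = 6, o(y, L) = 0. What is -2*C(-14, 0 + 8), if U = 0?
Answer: 620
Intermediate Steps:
C(f, w) = -2 + (6 + w)*(f - w) (C(f, w) = -2 + (f + (0 - w))*(w + 6) = -2 + (f - w)*(6 + w) = -2 + (6 + w)*(f - w))
-2*C(-14, 0 + 8) = -2*(-2 - (0 + 8)**2 - 6*(0 + 8) + 6*(-14) - 14*(0 + 8)) = -2*(-2 - 1*8**2 - 6*8 - 84 - 14*8) = -2*(-2 - 1*64 - 48 - 84 - 112) = -2*(-2 - 64 - 48 - 84 - 112) = -2*(-310) = 620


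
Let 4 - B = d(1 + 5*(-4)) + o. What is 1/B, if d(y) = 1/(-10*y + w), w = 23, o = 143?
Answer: -213/29608 ≈ -0.0071940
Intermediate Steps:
d(y) = 1/(23 - 10*y) (d(y) = 1/(-10*y + 23) = 1/(23 - 10*y))
B = -29608/213 (B = 4 - (-1/(-23 + 10*(1 + 5*(-4))) + 143) = 4 - (-1/(-23 + 10*(1 - 20)) + 143) = 4 - (-1/(-23 + 10*(-19)) + 143) = 4 - (-1/(-23 - 190) + 143) = 4 - (-1/(-213) + 143) = 4 - (-1*(-1/213) + 143) = 4 - (1/213 + 143) = 4 - 1*30460/213 = 4 - 30460/213 = -29608/213 ≈ -139.00)
1/B = 1/(-29608/213) = -213/29608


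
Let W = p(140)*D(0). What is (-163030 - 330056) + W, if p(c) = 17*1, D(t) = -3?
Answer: -493137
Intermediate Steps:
p(c) = 17
W = -51 (W = 17*(-3) = -51)
(-163030 - 330056) + W = (-163030 - 330056) - 51 = -493086 - 51 = -493137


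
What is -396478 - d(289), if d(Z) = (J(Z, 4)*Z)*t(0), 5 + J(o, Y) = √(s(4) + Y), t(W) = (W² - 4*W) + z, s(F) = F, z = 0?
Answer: -396478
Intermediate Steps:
t(W) = W² - 4*W (t(W) = (W² - 4*W) + 0 = W² - 4*W)
J(o, Y) = -5 + √(4 + Y)
d(Z) = 0 (d(Z) = ((-5 + √(4 + 4))*Z)*(0*(-4 + 0)) = ((-5 + √8)*Z)*(0*(-4)) = ((-5 + 2*√2)*Z)*0 = (Z*(-5 + 2*√2))*0 = 0)
-396478 - d(289) = -396478 - 1*0 = -396478 + 0 = -396478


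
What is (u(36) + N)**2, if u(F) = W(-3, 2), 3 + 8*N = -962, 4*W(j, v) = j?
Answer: 942841/64 ≈ 14732.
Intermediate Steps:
W(j, v) = j/4
N = -965/8 (N = -3/8 + (1/8)*(-962) = -3/8 - 481/4 = -965/8 ≈ -120.63)
u(F) = -3/4 (u(F) = (1/4)*(-3) = -3/4)
(u(36) + N)**2 = (-3/4 - 965/8)**2 = (-971/8)**2 = 942841/64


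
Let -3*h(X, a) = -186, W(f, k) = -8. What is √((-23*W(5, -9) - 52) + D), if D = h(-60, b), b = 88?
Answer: √194 ≈ 13.928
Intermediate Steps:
h(X, a) = 62 (h(X, a) = -⅓*(-186) = 62)
D = 62
√((-23*W(5, -9) - 52) + D) = √((-23*(-8) - 52) + 62) = √((184 - 52) + 62) = √(132 + 62) = √194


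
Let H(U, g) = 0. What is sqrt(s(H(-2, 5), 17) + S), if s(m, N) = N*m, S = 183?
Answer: sqrt(183) ≈ 13.528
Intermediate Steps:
sqrt(s(H(-2, 5), 17) + S) = sqrt(17*0 + 183) = sqrt(0 + 183) = sqrt(183)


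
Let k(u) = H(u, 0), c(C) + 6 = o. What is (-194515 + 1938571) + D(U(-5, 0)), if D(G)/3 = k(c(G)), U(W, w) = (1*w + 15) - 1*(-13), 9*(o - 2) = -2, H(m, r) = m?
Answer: 5232130/3 ≈ 1.7440e+6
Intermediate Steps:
o = 16/9 (o = 2 + (1/9)*(-2) = 2 - 2/9 = 16/9 ≈ 1.7778)
c(C) = -38/9 (c(C) = -6 + 16/9 = -38/9)
U(W, w) = 28 + w (U(W, w) = (w + 15) + 13 = (15 + w) + 13 = 28 + w)
k(u) = u
D(G) = -38/3 (D(G) = 3*(-38/9) = -38/3)
(-194515 + 1938571) + D(U(-5, 0)) = (-194515 + 1938571) - 38/3 = 1744056 - 38/3 = 5232130/3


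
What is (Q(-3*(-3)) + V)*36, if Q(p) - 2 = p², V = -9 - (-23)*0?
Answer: 2664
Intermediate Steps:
V = -9 (V = -9 - 1*0 = -9 + 0 = -9)
Q(p) = 2 + p²
(Q(-3*(-3)) + V)*36 = ((2 + (-3*(-3))²) - 9)*36 = ((2 + 9²) - 9)*36 = ((2 + 81) - 9)*36 = (83 - 9)*36 = 74*36 = 2664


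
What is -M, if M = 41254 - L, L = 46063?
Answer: 4809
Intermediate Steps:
M = -4809 (M = 41254 - 1*46063 = 41254 - 46063 = -4809)
-M = -1*(-4809) = 4809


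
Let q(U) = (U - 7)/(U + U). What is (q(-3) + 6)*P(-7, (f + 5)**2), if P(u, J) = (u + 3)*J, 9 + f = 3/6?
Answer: -1127/3 ≈ -375.67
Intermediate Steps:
q(U) = (-7 + U)/(2*U) (q(U) = (-7 + U)/((2*U)) = (-7 + U)*(1/(2*U)) = (-7 + U)/(2*U))
f = -17/2 (f = -9 + 3/6 = -9 + 3*(1/6) = -9 + 1/2 = -17/2 ≈ -8.5000)
P(u, J) = J*(3 + u) (P(u, J) = (3 + u)*J = J*(3 + u))
(q(-3) + 6)*P(-7, (f + 5)**2) = ((1/2)*(-7 - 3)/(-3) + 6)*((-17/2 + 5)**2*(3 - 7)) = ((1/2)*(-1/3)*(-10) + 6)*((-7/2)**2*(-4)) = (5/3 + 6)*((49/4)*(-4)) = (23/3)*(-49) = -1127/3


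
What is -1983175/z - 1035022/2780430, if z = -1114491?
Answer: 726759426908/516460701855 ≈ 1.4072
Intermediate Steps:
-1983175/z - 1035022/2780430 = -1983175/(-1114491) - 1035022/2780430 = -1983175*(-1/1114491) - 1035022*1/2780430 = 1983175/1114491 - 517511/1390215 = 726759426908/516460701855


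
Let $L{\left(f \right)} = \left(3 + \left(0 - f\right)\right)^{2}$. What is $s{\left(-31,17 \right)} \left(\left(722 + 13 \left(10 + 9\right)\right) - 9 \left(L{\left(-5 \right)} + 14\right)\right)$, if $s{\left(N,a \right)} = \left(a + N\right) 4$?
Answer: $-14952$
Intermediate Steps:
$s{\left(N,a \right)} = 4 N + 4 a$ ($s{\left(N,a \right)} = \left(N + a\right) 4 = 4 N + 4 a$)
$L{\left(f \right)} = \left(3 - f\right)^{2}$
$s{\left(-31,17 \right)} \left(\left(722 + 13 \left(10 + 9\right)\right) - 9 \left(L{\left(-5 \right)} + 14\right)\right) = \left(4 \left(-31\right) + 4 \cdot 17\right) \left(\left(722 + 13 \left(10 + 9\right)\right) - 9 \left(\left(-3 - 5\right)^{2} + 14\right)\right) = \left(-124 + 68\right) \left(\left(722 + 13 \cdot 19\right) - 9 \left(\left(-8\right)^{2} + 14\right)\right) = - 56 \left(\left(722 + 247\right) - 9 \left(64 + 14\right)\right) = - 56 \left(969 - 702\right) = \left(-56\right) 267 = -14952$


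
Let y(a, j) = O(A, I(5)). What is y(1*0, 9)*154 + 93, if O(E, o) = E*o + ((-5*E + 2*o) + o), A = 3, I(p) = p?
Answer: 2403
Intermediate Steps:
O(E, o) = -5*E + 3*o + E*o (O(E, o) = E*o + (-5*E + 3*o) = -5*E + 3*o + E*o)
y(a, j) = 15 (y(a, j) = -5*3 + 3*5 + 3*5 = -15 + 15 + 15 = 15)
y(1*0, 9)*154 + 93 = 15*154 + 93 = 2310 + 93 = 2403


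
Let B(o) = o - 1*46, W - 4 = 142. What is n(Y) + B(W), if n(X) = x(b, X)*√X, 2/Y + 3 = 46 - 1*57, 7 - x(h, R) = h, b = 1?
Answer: 100 + 6*I*√7/7 ≈ 100.0 + 2.2678*I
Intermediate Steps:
W = 146 (W = 4 + 142 = 146)
x(h, R) = 7 - h
Y = -⅐ (Y = 2/(-3 + (46 - 1*57)) = 2/(-3 + (46 - 57)) = 2/(-3 - 11) = 2/(-14) = 2*(-1/14) = -⅐ ≈ -0.14286)
n(X) = 6*√X (n(X) = (7 - 1*1)*√X = (7 - 1)*√X = 6*√X)
B(o) = -46 + o (B(o) = o - 46 = -46 + o)
n(Y) + B(W) = 6*√(-⅐) + (-46 + 146) = 6*(I*√7/7) + 100 = 6*I*√7/7 + 100 = 100 + 6*I*√7/7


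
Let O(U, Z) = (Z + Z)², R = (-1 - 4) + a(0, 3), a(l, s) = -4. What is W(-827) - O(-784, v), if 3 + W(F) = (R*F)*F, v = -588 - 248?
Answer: -8950948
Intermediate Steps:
R = -9 (R = (-1 - 4) - 4 = -5 - 4 = -9)
v = -836
O(U, Z) = 4*Z² (O(U, Z) = (2*Z)² = 4*Z²)
W(F) = -3 - 9*F² (W(F) = -3 + (-9*F)*F = -3 - 9*F²)
W(-827) - O(-784, v) = (-3 - 9*(-827)²) - 4*(-836)² = (-3 - 9*683929) - 4*698896 = (-3 - 6155361) - 1*2795584 = -6155364 - 2795584 = -8950948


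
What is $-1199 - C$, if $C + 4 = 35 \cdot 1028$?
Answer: $-37175$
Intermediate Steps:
$C = 35976$ ($C = -4 + 35 \cdot 1028 = -4 + 35980 = 35976$)
$-1199 - C = -1199 - 35976 = -37175$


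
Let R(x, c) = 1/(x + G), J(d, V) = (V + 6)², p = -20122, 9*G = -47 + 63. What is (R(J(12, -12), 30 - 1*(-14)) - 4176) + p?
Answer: -8261311/340 ≈ -24298.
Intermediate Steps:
G = 16/9 (G = (-47 + 63)/9 = (⅑)*16 = 16/9 ≈ 1.7778)
J(d, V) = (6 + V)²
R(x, c) = 1/(16/9 + x) (R(x, c) = 1/(x + 16/9) = 1/(16/9 + x))
(R(J(12, -12), 30 - 1*(-14)) - 4176) + p = (9/(16 + 9*(6 - 12)²) - 4176) - 20122 = (9/(16 + 9*(-6)²) - 4176) - 20122 = (9/(16 + 9*36) - 4176) - 20122 = (9/(16 + 324) - 4176) - 20122 = (9/340 - 4176) - 20122 = -1419831/340 - 20122 = -8261311/340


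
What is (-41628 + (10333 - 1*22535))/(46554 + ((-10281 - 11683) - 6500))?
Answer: -5383/1809 ≈ -2.9757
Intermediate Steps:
(-41628 + (10333 - 1*22535))/(46554 + ((-10281 - 11683) - 6500)) = (-41628 + (10333 - 22535))/(46554 + (-21964 - 6500)) = (-41628 - 12202)/(46554 - 28464) = -53830/18090 = -53830*1/18090 = -5383/1809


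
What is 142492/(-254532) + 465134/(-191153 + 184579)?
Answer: -14916028712/209161671 ≈ -71.313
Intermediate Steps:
142492/(-254532) + 465134/(-191153 + 184579) = 142492*(-1/254532) + 465134/(-6574) = -35623/63633 + 465134*(-1/6574) = -35623/63633 - 232567/3287 = -14916028712/209161671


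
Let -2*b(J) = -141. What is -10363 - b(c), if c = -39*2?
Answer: -20867/2 ≈ -10434.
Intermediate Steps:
c = -78
b(J) = 141/2 (b(J) = -½*(-141) = 141/2)
-10363 - b(c) = -10363 - 1*141/2 = -10363 - 141/2 = -20867/2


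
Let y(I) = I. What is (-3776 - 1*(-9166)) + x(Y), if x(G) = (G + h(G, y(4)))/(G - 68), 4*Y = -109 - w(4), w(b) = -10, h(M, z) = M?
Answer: 1999888/371 ≈ 5390.5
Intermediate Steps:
Y = -99/4 (Y = (-109 - 1*(-10))/4 = (-109 + 10)/4 = (¼)*(-99) = -99/4 ≈ -24.750)
x(G) = 2*G/(-68 + G) (x(G) = (G + G)/(G - 68) = (2*G)/(-68 + G) = 2*G/(-68 + G))
(-3776 - 1*(-9166)) + x(Y) = (-3776 - 1*(-9166)) + 2*(-99/4)/(-68 - 99/4) = (-3776 + 9166) + 2*(-99/4)/(-371/4) = 5390 + 2*(-99/4)*(-4/371) = 5390 + 198/371 = 1999888/371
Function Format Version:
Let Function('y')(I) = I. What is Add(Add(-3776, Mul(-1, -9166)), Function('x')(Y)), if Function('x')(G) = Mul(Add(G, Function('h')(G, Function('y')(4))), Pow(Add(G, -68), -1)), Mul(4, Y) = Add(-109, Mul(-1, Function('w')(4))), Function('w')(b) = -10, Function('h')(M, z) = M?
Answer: Rational(1999888, 371) ≈ 5390.5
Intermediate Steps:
Y = Rational(-99, 4) (Y = Mul(Rational(1, 4), Add(-109, Mul(-1, -10))) = Mul(Rational(1, 4), Add(-109, 10)) = Mul(Rational(1, 4), -99) = Rational(-99, 4) ≈ -24.750)
Function('x')(G) = Mul(2, G, Pow(Add(-68, G), -1)) (Function('x')(G) = Mul(Add(G, G), Pow(Add(G, -68), -1)) = Mul(Mul(2, G), Pow(Add(-68, G), -1)) = Mul(2, G, Pow(Add(-68, G), -1)))
Add(Add(-3776, Mul(-1, -9166)), Function('x')(Y)) = Add(Add(-3776, Mul(-1, -9166)), Mul(2, Rational(-99, 4), Pow(Add(-68, Rational(-99, 4)), -1))) = Add(Add(-3776, 9166), Mul(2, Rational(-99, 4), Pow(Rational(-371, 4), -1))) = Add(5390, Mul(2, Rational(-99, 4), Rational(-4, 371))) = Add(5390, Rational(198, 371)) = Rational(1999888, 371)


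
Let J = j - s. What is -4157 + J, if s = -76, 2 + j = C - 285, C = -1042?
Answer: -5410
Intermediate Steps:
j = -1329 (j = -2 + (-1042 - 285) = -2 - 1327 = -1329)
J = -1253 (J = -1329 - 1*(-76) = -1329 + 76 = -1253)
-4157 + J = -4157 - 1253 = -5410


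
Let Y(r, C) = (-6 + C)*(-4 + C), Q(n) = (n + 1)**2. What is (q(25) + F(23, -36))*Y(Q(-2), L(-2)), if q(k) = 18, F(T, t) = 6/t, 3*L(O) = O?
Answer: 14980/27 ≈ 554.81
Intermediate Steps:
L(O) = O/3
Q(n) = (1 + n)**2
F(T, t) = 6/t
(q(25) + F(23, -36))*Y(Q(-2), L(-2)) = (18 + 6/(-36))*(24 + ((1/3)*(-2))**2 - 10*(-2)/3) = (18 + 6*(-1/36))*(24 + (-2/3)**2 - 10*(-2/3)) = (18 - 1/6)*(24 + 4/9 + 20/3) = (107/6)*(280/9) = 14980/27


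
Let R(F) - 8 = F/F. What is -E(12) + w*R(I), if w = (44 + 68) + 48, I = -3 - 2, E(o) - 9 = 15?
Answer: 1416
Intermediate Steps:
E(o) = 24 (E(o) = 9 + 15 = 24)
I = -5
R(F) = 9 (R(F) = 8 + F/F = 8 + 1 = 9)
w = 160 (w = 112 + 48 = 160)
-E(12) + w*R(I) = -1*24 + 160*9 = -24 + 1440 = 1416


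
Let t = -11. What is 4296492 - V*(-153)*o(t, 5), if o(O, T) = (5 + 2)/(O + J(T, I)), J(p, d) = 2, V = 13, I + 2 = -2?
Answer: 4294945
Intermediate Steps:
I = -4 (I = -2 - 2 = -4)
o(O, T) = 7/(2 + O) (o(O, T) = (5 + 2)/(O + 2) = 7/(2 + O))
4296492 - V*(-153)*o(t, 5) = 4296492 - 13*(-153)*7/(2 - 11) = 4296492 - (-1989)*7/(-9) = 4296492 - (-1989)*7*(-⅑) = 4296492 - (-1989)*(-7)/9 = 4296492 - 1*1547 = 4296492 - 1547 = 4294945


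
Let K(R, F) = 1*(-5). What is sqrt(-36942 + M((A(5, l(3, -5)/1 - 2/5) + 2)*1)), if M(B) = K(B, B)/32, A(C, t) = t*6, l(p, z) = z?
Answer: I*sqrt(2364298)/8 ≈ 192.2*I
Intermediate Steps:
K(R, F) = -5
A(C, t) = 6*t
M(B) = -5/32
sqrt(-36942 + M((A(5, l(3, -5)/1 - 2/5) + 2)*1)) = sqrt(-36942 - 5/32) = sqrt(-1182149/32) = I*sqrt(2364298)/8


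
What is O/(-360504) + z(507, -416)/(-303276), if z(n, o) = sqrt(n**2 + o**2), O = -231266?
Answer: 115633/180252 - 13*sqrt(2545)/303276 ≈ 0.63935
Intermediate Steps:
O/(-360504) + z(507, -416)/(-303276) = -231266/(-360504) + sqrt(507**2 + (-416)**2)/(-303276) = -231266*(-1/360504) + sqrt(257049 + 173056)*(-1/303276) = 115633/180252 + sqrt(430105)*(-1/303276) = 115633/180252 + (13*sqrt(2545))*(-1/303276) = 115633/180252 - 13*sqrt(2545)/303276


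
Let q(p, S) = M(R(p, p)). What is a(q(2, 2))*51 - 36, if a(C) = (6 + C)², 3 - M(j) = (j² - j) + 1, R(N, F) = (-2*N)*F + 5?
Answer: 780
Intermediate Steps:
R(N, F) = 5 - 2*F*N (R(N, F) = -2*F*N + 5 = 5 - 2*F*N)
M(j) = 2 + j - j² (M(j) = 3 - ((j² - j) + 1) = 3 - (1 + j² - j) = 3 + (-1 + j - j²) = 2 + j - j²)
q(p, S) = 7 - (5 - 2*p²)² - 2*p² (q(p, S) = 2 + (5 - 2*p*p) - (5 - 2*p*p)² = 2 + (5 - 2*p²) - (5 - 2*p²)² = 7 - (5 - 2*p²)² - 2*p²)
a(q(2, 2))*51 - 36 = (6 + (-18 - 4*2⁴ + 18*2²))²*51 - 36 = (6 + (-18 - 4*16 + 18*4))²*51 - 36 = (6 + (-18 - 64 + 72))²*51 - 36 = (6 - 10)²*51 - 36 = (-4)²*51 - 36 = 16*51 - 36 = 816 - 36 = 780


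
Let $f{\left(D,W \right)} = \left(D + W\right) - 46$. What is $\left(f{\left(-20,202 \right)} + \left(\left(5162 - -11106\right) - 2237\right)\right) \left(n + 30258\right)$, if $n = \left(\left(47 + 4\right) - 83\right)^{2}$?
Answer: $443172094$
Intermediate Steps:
$f{\left(D,W \right)} = -46 + D + W$
$n = 1024$ ($n = \left(51 - 83\right)^{2} = \left(-32\right)^{2} = 1024$)
$\left(f{\left(-20,202 \right)} + \left(\left(5162 - -11106\right) - 2237\right)\right) \left(n + 30258\right) = \left(\left(-46 - 20 + 202\right) + \left(\left(5162 - -11106\right) - 2237\right)\right) \left(1024 + 30258\right) = \left(136 + \left(\left(5162 + 11106\right) - 2237\right)\right) 31282 = \left(136 + \left(16268 - 2237\right)\right) 31282 = \left(136 + 14031\right) 31282 = 14167 \cdot 31282 = 443172094$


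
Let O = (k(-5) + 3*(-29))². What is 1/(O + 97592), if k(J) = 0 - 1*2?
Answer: 1/105513 ≈ 9.4775e-6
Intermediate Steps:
k(J) = -2 (k(J) = 0 - 2 = -2)
O = 7921 (O = (-2 + 3*(-29))² = (-2 - 87)² = (-89)² = 7921)
1/(O + 97592) = 1/(7921 + 97592) = 1/105513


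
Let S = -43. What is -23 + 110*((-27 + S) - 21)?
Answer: -10033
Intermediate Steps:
-23 + 110*((-27 + S) - 21) = -23 + 110*((-27 - 43) - 21) = -23 + 110*(-70 - 21) = -23 + 110*(-91) = -23 - 10010 = -10033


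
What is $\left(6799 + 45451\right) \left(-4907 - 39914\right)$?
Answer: $-2341897250$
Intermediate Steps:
$\left(6799 + 45451\right) \left(-4907 - 39914\right) = 52250 \left(-44821\right) = -2341897250$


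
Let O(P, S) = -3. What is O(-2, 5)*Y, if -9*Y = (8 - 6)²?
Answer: 4/3 ≈ 1.3333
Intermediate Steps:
Y = -4/9 (Y = -(8 - 6)²/9 = -⅑*2² = -⅑*4 = -4/9 ≈ -0.44444)
O(-2, 5)*Y = -3*(-4/9) = 4/3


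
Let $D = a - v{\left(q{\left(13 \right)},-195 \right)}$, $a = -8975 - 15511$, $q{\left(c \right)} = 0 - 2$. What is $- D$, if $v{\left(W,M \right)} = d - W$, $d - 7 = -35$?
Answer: $24460$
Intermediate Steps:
$d = -28$ ($d = 7 - 35 = -28$)
$q{\left(c \right)} = -2$
$v{\left(W,M \right)} = -28 - W$
$a = -24486$ ($a = -8975 - 15511 = -24486$)
$D = -24460$ ($D = -24486 - \left(-28 - -2\right) = -24486 - \left(-28 + 2\right) = -24486 - -26 = -24486 + 26 = -24460$)
$- D = \left(-1\right) \left(-24460\right) = 24460$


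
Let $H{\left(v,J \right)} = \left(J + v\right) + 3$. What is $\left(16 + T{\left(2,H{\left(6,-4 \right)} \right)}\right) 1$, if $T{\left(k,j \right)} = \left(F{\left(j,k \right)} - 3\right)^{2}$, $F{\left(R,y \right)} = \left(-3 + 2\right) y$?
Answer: $41$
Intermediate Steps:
$F{\left(R,y \right)} = - y$
$H{\left(v,J \right)} = 3 + J + v$
$T{\left(k,j \right)} = \left(-3 - k\right)^{2}$ ($T{\left(k,j \right)} = \left(- k - 3\right)^{2} = \left(-3 - k\right)^{2}$)
$\left(16 + T{\left(2,H{\left(6,-4 \right)} \right)}\right) 1 = \left(16 + \left(3 + 2\right)^{2}\right) 1 = \left(16 + 5^{2}\right) 1 = \left(16 + 25\right) 1 = 41 \cdot 1 = 41$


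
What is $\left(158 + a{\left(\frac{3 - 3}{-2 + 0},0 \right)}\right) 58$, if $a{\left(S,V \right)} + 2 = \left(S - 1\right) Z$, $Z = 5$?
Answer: $8758$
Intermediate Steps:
$a{\left(S,V \right)} = -7 + 5 S$ ($a{\left(S,V \right)} = -2 + \left(S - 1\right) 5 = -2 + \left(-1 + S\right) 5 = -2 + \left(-5 + 5 S\right) = -7 + 5 S$)
$\left(158 + a{\left(\frac{3 - 3}{-2 + 0},0 \right)}\right) 58 = \left(158 - \left(7 - 5 \frac{3 - 3}{-2 + 0}\right)\right) 58 = \left(158 - \left(7 - 5 \frac{0}{-2}\right)\right) 58 = \left(158 - \left(7 - 5 \cdot 0 \left(- \frac{1}{2}\right)\right)\right) 58 = \left(158 + \left(-7 + 5 \cdot 0\right)\right) 58 = \left(158 + \left(-7 + 0\right)\right) 58 = \left(158 - 7\right) 58 = 151 \cdot 58 = 8758$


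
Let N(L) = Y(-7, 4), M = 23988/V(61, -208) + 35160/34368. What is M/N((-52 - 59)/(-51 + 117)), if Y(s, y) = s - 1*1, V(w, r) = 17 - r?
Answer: -11560147/859200 ≈ -13.455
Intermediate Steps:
M = 11560147/107400 (M = 23988/(17 - 1*(-208)) + 35160/34368 = 23988/(17 + 208) + 35160*(1/34368) = 23988/225 + 1465/1432 = 23988*(1/225) + 1465/1432 = 7996/75 + 1465/1432 = 11560147/107400 ≈ 107.64)
Y(s, y) = -1 + s (Y(s, y) = s - 1 = -1 + s)
N(L) = -8 (N(L) = -1 - 7 = -8)
M/N((-52 - 59)/(-51 + 117)) = (11560147/107400)/(-8) = (11560147/107400)*(-⅛) = -11560147/859200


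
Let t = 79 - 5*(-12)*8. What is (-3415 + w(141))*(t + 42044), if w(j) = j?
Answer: -139482222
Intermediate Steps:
t = 559 (t = 79 + 60*8 = 79 + 480 = 559)
(-3415 + w(141))*(t + 42044) = (-3415 + 141)*(559 + 42044) = -3274*42603 = -139482222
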